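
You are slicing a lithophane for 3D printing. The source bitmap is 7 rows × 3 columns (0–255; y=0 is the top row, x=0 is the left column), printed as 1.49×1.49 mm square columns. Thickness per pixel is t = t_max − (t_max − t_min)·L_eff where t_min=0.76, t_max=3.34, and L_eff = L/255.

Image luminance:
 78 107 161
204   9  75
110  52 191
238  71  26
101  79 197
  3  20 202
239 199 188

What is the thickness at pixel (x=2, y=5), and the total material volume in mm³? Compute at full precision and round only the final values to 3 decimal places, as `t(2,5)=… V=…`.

t(2,5)=1.296 V=98.439

span = t_max - t_min = 3.34 - 0.76 = 2.580
L(2,5) = 202, L_eff = 202/255 = 0.792157
t(2,5) = 3.34 - 2.580·0.792157 = 1.296
Σt over all 7·3 pixels = 44.34
V = pitch²·Σt = 1.49²·44.34 = 98.439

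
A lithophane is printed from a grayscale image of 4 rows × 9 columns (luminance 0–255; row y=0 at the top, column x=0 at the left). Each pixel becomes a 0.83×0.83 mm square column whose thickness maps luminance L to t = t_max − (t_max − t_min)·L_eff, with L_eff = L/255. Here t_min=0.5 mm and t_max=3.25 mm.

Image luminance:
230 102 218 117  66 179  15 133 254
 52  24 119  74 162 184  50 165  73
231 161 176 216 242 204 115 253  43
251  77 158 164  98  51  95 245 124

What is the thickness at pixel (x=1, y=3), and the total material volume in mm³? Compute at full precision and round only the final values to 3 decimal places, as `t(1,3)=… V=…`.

t(1,3)=2.420 V=42.556

span = t_max - t_min = 3.25 - 0.5 = 2.750
L(1,3) = 77, L_eff = 77/255 = 0.301961
t(1,3) = 3.25 - 2.750·0.301961 = 2.420
Σt over all 4·9 pixels = 21003/340 ≈ 61.7735294
V = pitch²·Σt = 0.83²·21003/340 = 42.556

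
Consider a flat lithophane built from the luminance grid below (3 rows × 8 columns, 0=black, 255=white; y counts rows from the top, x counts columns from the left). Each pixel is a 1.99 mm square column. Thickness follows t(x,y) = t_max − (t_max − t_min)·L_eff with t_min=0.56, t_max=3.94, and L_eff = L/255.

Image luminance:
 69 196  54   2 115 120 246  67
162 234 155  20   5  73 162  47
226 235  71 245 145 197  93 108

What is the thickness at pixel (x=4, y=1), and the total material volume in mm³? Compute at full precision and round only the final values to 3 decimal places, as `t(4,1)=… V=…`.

t(4,1)=3.874 V=214.528

span = t_max - t_min = 3.94 - 0.56 = 3.380
L(4,1) = 5, L_eff = 5/255 = 0.019608
t(4,1) = 3.94 - 3.380·0.019608 = 3.874
Σt over all 3·8 pixels = 690697/12750 ≈ 54.1723137
V = pitch²·Σt = 1.99²·690697/12750 = 214.528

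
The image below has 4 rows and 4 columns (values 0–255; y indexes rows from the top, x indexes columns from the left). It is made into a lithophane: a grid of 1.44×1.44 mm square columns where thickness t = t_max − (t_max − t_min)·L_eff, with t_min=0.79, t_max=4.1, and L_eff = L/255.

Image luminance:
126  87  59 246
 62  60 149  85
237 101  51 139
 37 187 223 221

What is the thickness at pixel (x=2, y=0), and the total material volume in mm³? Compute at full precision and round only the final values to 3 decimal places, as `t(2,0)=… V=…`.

span = t_max - t_min = 4.1 - 0.79 = 3.310
L(2,0) = 59, L_eff = 59/255 = 0.231373
t(2,0) = 4.1 - 3.310·0.231373 = 3.334
Σt over all 4·4 pixels = 32921/850 ≈ 38.7305882
V = pitch²·Σt = 1.44²·32921/850 = 80.312

t(2,0)=3.334 V=80.312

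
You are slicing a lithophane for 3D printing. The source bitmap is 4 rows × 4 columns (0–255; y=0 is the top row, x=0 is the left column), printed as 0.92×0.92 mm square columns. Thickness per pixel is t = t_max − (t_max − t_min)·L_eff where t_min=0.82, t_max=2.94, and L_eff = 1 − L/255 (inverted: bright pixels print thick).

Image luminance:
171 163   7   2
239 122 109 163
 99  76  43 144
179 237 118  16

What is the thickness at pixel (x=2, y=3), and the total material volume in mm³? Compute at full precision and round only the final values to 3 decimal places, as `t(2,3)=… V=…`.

t(2,3)=1.801 V=24.390

span = t_max - t_min = 2.94 - 0.82 = 2.120
L(2,3) = 118, L_eff = 1 - 118/255 = 0.537255 (inverted)
t(2,3) = 2.94 - 2.120·0.537255 = 1.801
Σt over all 4·4 pixels = 183704/6375 ≈ 28.8163137
V = pitch²·Σt = 0.92²·183704/6375 = 24.390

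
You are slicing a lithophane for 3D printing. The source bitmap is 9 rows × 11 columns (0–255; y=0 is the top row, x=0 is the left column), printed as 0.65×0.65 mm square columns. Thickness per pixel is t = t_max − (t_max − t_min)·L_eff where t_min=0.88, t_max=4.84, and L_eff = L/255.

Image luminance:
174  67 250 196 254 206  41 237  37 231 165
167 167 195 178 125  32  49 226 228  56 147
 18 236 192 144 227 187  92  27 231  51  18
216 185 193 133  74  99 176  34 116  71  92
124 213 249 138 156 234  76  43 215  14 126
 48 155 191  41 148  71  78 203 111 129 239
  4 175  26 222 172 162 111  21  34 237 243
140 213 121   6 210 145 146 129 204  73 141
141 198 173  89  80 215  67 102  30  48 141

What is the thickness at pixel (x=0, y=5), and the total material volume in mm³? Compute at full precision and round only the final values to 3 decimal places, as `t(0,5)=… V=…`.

span = t_max - t_min = 4.84 - 0.88 = 3.960
L(0,5) = 48, L_eff = 48/255 = 0.188235
t(0,5) = 4.84 - 3.960·0.188235 = 4.095
Σt over all 9·11 pixels = 574002/2125 ≈ 270.1185882
V = pitch²·Σt = 0.65²·574002/2125 = 114.125

t(0,5)=4.095 V=114.125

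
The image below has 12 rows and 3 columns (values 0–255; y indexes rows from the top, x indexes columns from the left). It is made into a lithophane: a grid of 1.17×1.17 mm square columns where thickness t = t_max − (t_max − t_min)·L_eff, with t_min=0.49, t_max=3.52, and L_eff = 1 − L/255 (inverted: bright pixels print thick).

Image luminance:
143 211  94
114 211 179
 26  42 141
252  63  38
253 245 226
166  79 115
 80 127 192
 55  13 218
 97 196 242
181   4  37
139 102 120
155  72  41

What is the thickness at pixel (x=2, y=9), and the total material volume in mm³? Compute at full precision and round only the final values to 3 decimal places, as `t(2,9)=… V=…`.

span = t_max - t_min = 3.52 - 0.49 = 3.030
L(2,9) = 37, L_eff = 1 - 37/255 = 0.854902 (inverted)
t(2,9) = 3.52 - 3.030·0.854902 = 0.930
Σt over all 12·3 pixels = 621509/8500 ≈ 73.1187059
V = pitch²·Σt = 1.17²·621509/8500 = 100.092

t(2,9)=0.930 V=100.092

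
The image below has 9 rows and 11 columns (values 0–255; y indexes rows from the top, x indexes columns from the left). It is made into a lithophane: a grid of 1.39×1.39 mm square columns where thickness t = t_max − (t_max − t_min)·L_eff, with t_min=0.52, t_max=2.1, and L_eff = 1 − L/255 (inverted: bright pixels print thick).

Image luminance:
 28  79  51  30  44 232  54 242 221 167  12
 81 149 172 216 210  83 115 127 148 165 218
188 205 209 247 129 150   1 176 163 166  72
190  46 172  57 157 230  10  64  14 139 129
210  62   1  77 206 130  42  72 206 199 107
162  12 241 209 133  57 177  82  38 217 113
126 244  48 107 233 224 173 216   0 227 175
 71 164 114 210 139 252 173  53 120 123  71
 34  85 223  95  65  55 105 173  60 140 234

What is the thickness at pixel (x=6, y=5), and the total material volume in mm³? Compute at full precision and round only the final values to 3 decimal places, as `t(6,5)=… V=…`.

t(6,5)=1.617 V=255.608

span = t_max - t_min = 2.1 - 0.52 = 1.580
L(6,5) = 177, L_eff = 1 - 177/255 = 0.305882 (inverted)
t(6,5) = 2.1 - 1.580·0.305882 = 1.617
Σt over all 9·11 pixels = 1686767/12750 ≈ 132.2954510
V = pitch²·Σt = 1.39²·1686767/12750 = 255.608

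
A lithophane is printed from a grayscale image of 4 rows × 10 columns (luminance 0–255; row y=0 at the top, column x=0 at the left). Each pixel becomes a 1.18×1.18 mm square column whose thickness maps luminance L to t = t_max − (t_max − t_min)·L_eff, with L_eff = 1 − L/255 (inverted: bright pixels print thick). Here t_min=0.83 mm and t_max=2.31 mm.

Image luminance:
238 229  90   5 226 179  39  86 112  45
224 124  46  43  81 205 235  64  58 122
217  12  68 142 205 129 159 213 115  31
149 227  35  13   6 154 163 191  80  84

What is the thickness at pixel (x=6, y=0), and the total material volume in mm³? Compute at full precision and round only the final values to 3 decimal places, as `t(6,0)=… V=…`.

t(6,0)=1.056 V=85.374

span = t_max - t_min = 2.31 - 0.83 = 1.480
L(6,0) = 39, L_eff = 1 - 39/255 = 0.847059 (inverted)
t(6,0) = 2.31 - 1.480·0.847059 = 1.056
Σt over all 4·10 pixels = 390878/6375 ≈ 61.3141961
V = pitch²·Σt = 1.18²·390878/6375 = 85.374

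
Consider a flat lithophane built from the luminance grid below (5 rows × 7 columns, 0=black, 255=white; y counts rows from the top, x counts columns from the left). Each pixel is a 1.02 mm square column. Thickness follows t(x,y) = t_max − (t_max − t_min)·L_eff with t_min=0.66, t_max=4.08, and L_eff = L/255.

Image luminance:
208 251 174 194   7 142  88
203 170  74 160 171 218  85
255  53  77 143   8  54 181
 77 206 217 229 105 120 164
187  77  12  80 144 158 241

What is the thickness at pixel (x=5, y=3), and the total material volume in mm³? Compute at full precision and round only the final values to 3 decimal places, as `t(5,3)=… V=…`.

t(5,3)=2.471 V=79.736

span = t_max - t_min = 4.08 - 0.66 = 3.420
L(5,3) = 120, L_eff = 120/255 = 0.470588
t(5,3) = 4.08 - 3.420·0.470588 = 2.471
Σt over all 5·7 pixels = 325719/4250 ≈ 76.6397647
V = pitch²·Σt = 1.02²·325719/4250 = 79.736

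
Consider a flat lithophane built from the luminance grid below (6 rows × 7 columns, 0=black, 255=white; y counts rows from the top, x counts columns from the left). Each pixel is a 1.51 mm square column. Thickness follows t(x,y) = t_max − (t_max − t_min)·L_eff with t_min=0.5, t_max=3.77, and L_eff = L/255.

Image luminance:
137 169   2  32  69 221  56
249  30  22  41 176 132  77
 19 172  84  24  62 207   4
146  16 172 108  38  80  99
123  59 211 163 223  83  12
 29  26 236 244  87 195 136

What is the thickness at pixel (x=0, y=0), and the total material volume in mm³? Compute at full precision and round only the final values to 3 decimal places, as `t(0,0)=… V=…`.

span = t_max - t_min = 3.77 - 0.5 = 3.270
L(0,0) = 137, L_eff = 137/255 = 0.537255
t(0,0) = 3.77 - 3.270·0.537255 = 2.013
Σt over all 6·7 pixels = 101.006
V = pitch²·Σt = 1.51²·101.006 = 230.304

t(0,0)=2.013 V=230.304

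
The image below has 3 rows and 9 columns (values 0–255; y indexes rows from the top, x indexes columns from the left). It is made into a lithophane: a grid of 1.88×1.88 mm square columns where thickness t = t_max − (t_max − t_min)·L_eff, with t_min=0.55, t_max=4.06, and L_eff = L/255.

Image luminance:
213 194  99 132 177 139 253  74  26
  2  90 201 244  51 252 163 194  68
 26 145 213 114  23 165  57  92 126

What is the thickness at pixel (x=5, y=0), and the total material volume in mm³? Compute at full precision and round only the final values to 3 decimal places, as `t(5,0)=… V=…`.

span = t_max - t_min = 4.06 - 0.55 = 3.510
L(5,0) = 139, L_eff = 139/255 = 0.545098
t(5,0) = 4.06 - 3.510·0.545098 = 2.147
Σt over all 3·9 pixels = 518409/8500 ≈ 60.9892941
V = pitch²·Σt = 1.88²·518409/8500 = 215.561

t(5,0)=2.147 V=215.561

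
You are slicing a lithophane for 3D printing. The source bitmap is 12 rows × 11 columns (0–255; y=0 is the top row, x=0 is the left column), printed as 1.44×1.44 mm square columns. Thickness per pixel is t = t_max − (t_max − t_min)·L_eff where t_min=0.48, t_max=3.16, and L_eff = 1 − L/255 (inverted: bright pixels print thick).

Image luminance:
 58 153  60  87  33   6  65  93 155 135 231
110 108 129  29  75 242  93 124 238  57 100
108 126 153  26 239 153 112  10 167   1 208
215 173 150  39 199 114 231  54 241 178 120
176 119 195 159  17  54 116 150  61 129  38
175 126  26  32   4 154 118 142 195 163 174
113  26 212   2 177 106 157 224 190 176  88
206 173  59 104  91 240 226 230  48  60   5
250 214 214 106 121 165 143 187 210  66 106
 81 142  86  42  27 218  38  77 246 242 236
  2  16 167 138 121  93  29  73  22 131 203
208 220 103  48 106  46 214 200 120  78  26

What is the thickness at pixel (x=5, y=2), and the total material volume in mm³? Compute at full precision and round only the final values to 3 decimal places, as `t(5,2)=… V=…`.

span = t_max - t_min = 3.16 - 0.48 = 2.680
L(5,2) = 153, L_eff = 1 - 153/255 = 0.400000 (inverted)
t(5,2) = 3.16 - 2.680·0.400000 = 2.088
Σt over all 12·11 pixels = 60149/255 ≈ 235.8784314
V = pitch²·Σt = 1.44²·60149/255 = 489.118

t(5,2)=2.088 V=489.118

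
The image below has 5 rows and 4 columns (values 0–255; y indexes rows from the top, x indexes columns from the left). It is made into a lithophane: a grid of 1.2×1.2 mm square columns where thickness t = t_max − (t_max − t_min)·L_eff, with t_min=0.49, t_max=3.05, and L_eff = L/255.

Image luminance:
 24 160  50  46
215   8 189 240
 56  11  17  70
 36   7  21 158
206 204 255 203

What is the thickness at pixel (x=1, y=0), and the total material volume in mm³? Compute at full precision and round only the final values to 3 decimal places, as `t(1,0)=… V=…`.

t(1,0)=1.444 V=56.383

span = t_max - t_min = 3.05 - 0.49 = 2.560
L(1,0) = 160, L_eff = 160/255 = 0.627451
t(1,0) = 3.05 - 2.560·0.627451 = 1.444
Σt over all 5·4 pixels = 14683/375 ≈ 39.1546667
V = pitch²·Σt = 1.2²·14683/375 = 56.383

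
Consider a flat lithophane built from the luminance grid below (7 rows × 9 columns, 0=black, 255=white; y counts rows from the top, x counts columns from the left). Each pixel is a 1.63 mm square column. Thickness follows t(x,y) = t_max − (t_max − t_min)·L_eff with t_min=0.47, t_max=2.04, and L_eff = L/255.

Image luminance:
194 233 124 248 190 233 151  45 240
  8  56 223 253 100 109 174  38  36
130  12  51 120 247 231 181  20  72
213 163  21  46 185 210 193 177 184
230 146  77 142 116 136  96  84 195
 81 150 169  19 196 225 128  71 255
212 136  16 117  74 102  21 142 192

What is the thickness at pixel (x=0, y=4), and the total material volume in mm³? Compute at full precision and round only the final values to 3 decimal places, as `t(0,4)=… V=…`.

span = t_max - t_min = 2.04 - 0.47 = 1.570
L(0,4) = 230, L_eff = 230/255 = 0.901961
t(0,4) = 2.04 - 1.570·0.901961 = 0.624
Σt over all 7·9 pixels = 1920937/25500 ≈ 75.3308627
V = pitch²·Σt = 1.63²·1920937/25500 = 200.147

t(0,4)=0.624 V=200.147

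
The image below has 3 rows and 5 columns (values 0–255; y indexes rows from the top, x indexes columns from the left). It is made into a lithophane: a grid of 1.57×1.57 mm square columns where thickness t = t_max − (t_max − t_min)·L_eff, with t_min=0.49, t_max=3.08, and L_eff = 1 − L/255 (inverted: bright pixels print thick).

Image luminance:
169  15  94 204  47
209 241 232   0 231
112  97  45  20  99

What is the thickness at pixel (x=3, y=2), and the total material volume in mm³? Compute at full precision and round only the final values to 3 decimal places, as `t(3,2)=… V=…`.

span = t_max - t_min = 3.08 - 0.49 = 2.590
L(3,2) = 20, L_eff = 1 - 20/255 = 0.921569 (inverted)
t(3,2) = 3.08 - 2.590·0.921569 = 0.693
Σt over all 3·5 pixels = 21917/850 ≈ 25.7847059
V = pitch²·Σt = 1.57²·21917/850 = 63.557

t(3,2)=0.693 V=63.557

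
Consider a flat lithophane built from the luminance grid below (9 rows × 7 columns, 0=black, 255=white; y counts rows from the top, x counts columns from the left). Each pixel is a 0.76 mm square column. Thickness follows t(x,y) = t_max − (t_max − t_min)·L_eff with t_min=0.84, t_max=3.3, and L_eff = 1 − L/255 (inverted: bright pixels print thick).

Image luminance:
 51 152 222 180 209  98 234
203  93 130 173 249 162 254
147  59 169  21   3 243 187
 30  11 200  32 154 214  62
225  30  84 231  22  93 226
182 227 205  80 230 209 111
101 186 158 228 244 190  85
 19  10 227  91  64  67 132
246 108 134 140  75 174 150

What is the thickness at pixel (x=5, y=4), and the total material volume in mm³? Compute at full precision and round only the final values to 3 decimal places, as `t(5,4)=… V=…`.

t(5,4)=1.737 V=80.304

span = t_max - t_min = 3.3 - 0.84 = 2.460
L(5,4) = 93, L_eff = 1 - 93/255 = 0.635294 (inverted)
t(5,4) = 3.3 - 2.460·0.635294 = 1.737
Σt over all 9·7 pixels = 295438/2125 ≈ 139.0296471
V = pitch²·Σt = 0.76²·295438/2125 = 80.304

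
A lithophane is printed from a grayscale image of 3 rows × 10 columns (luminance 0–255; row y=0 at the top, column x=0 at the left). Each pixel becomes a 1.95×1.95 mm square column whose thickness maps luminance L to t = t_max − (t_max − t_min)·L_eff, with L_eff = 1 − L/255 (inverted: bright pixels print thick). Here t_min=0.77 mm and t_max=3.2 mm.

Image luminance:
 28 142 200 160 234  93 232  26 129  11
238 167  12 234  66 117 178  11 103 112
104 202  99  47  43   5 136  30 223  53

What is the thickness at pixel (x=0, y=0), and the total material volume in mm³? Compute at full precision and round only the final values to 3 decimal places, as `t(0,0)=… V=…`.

t(0,0)=1.037 V=212.307

span = t_max - t_min = 3.2 - 0.77 = 2.430
L(0,0) = 28, L_eff = 1 - 28/255 = 0.890196 (inverted)
t(0,0) = 3.2 - 2.430·0.890196 = 1.037
Σt over all 3·10 pixels = 94917/1700 ≈ 55.8335294
V = pitch²·Σt = 1.95²·94917/1700 = 212.307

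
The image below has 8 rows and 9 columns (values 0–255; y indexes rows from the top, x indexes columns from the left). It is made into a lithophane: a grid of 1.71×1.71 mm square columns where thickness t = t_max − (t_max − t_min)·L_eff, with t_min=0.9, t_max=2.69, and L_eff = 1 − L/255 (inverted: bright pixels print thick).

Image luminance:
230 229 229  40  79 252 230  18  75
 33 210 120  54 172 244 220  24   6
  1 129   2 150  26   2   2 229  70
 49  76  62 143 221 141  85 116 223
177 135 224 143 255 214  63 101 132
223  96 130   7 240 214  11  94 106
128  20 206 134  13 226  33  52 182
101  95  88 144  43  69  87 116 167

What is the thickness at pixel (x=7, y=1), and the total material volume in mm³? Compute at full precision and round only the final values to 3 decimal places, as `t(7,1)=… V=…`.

span = t_max - t_min = 2.69 - 0.9 = 1.790
L(7,1) = 24, L_eff = 1 - 24/255 = 0.905882 (inverted)
t(7,1) = 2.69 - 1.790·0.905882 = 1.068
Σt over all 8·9 pixels = 1067573/8500 ≈ 125.5968235
V = pitch²·Σt = 1.71²·1067573/8500 = 367.258

t(7,1)=1.068 V=367.258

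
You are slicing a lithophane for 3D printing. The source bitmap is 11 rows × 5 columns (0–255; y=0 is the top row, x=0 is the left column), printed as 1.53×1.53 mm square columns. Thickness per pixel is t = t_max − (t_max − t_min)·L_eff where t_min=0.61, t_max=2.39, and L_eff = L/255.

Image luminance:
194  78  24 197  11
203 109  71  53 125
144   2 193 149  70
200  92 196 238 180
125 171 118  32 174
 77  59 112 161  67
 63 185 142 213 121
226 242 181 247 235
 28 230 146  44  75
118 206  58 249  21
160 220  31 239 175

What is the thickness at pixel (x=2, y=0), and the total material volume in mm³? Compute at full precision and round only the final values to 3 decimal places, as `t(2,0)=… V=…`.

span = t_max - t_min = 2.39 - 0.61 = 1.780
L(2,0) = 24, L_eff = 24/255 = 0.094118
t(2,0) = 2.39 - 1.780·0.094118 = 2.222
Σt over all 11·5 pixels = 23771/300 ≈ 79.2366667
V = pitch²·Σt = 1.53²·23771/300 = 185.485

t(2,0)=2.222 V=185.485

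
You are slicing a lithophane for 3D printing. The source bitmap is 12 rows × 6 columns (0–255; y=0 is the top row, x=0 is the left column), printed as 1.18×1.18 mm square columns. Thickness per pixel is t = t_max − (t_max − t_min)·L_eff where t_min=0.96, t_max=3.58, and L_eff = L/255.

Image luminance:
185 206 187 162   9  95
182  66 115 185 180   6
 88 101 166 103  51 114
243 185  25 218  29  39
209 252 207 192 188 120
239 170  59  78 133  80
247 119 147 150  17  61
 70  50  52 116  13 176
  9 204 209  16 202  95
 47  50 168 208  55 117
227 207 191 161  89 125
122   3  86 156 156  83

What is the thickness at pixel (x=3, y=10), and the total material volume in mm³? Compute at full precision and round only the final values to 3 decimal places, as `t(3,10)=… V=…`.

t(3,10)=1.926 V=229.133

span = t_max - t_min = 3.58 - 0.96 = 2.620
L(3,10) = 161, L_eff = 161/255 = 0.631373
t(3,10) = 3.58 - 2.620·0.631373 = 1.926
Σt over all 12·6 pixels = 2098139/12750 ≈ 164.5599216
V = pitch²·Σt = 1.18²·2098139/12750 = 229.133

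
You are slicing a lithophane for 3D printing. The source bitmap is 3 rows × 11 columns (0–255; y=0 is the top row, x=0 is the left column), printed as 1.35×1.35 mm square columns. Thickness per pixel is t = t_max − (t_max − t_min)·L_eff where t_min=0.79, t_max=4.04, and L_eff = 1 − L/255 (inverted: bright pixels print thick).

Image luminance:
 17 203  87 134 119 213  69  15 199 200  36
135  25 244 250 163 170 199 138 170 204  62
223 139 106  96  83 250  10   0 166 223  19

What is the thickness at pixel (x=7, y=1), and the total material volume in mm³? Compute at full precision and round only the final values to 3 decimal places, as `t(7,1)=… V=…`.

t(7,1)=2.549 V=148.949

span = t_max - t_min = 4.04 - 0.79 = 3.250
L(7,1) = 138, L_eff = 1 - 138/255 = 0.458824 (inverted)
t(7,1) = 4.04 - 3.250·0.458824 = 2.549
Σt over all 3·11 pixels = 104203/1275 ≈ 81.7278431
V = pitch²·Σt = 1.35²·104203/1275 = 148.949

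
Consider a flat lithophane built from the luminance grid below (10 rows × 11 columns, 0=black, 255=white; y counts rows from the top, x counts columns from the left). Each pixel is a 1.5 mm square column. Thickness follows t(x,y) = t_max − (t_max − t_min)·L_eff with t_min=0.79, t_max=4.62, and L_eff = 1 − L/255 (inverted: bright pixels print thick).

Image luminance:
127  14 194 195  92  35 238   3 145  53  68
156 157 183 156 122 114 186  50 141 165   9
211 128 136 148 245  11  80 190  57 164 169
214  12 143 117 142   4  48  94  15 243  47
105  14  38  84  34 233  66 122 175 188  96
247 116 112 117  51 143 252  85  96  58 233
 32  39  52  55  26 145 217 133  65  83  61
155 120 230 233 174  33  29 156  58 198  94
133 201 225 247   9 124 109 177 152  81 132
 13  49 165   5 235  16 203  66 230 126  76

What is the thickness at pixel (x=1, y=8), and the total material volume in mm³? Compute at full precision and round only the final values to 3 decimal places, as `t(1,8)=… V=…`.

t(1,8)=3.809 V=636.471

span = t_max - t_min = 4.62 - 0.79 = 3.830
L(1,8) = 201, L_eff = 1 - 201/255 = 0.211765 (inverted)
t(1,8) = 4.62 - 3.830·0.211765 = 3.809
Σt over all 10·11 pixels = 3606667/12750 ≈ 282.8758431
V = pitch²·Σt = 1.5²·3606667/12750 = 636.471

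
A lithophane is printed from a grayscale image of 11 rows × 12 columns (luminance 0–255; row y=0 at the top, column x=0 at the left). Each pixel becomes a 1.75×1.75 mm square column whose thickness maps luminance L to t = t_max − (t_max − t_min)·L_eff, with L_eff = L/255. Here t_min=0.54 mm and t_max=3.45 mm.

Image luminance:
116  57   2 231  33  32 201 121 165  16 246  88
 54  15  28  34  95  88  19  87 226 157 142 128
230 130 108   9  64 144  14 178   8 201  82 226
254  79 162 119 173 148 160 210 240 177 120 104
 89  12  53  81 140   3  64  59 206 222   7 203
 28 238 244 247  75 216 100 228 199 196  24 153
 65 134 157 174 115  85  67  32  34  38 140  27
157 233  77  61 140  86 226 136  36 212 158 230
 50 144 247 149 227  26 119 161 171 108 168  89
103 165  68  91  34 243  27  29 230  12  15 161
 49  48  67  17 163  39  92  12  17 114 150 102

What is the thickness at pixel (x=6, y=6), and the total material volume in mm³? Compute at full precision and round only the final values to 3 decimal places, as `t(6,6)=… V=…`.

span = t_max - t_min = 3.45 - 0.54 = 2.910
L(6,6) = 67, L_eff = 67/255 = 0.262745
t(6,6) = 3.45 - 2.910·0.262745 = 2.685
Σt over all 11·12 pixels = 476681/1700 ≈ 280.4005882
V = pitch²·Σt = 1.75²·476681/1700 = 858.727

t(6,6)=2.685 V=858.727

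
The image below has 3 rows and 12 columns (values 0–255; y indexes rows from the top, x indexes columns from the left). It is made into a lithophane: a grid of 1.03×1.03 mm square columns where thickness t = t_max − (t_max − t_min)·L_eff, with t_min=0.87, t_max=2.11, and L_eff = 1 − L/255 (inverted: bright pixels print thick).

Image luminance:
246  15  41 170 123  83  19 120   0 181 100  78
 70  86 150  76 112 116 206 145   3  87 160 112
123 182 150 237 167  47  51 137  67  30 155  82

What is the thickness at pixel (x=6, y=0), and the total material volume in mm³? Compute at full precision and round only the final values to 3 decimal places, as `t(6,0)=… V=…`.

t(6,0)=0.962 V=53.486

span = t_max - t_min = 2.11 - 0.87 = 1.240
L(6,0) = 19, L_eff = 1 - 19/255 = 0.925490 (inverted)
t(6,0) = 2.11 - 1.240·0.925490 = 0.962
Σt over all 3·12 pixels = 50.416
V = pitch²·Σt = 1.03²·50.416 = 53.486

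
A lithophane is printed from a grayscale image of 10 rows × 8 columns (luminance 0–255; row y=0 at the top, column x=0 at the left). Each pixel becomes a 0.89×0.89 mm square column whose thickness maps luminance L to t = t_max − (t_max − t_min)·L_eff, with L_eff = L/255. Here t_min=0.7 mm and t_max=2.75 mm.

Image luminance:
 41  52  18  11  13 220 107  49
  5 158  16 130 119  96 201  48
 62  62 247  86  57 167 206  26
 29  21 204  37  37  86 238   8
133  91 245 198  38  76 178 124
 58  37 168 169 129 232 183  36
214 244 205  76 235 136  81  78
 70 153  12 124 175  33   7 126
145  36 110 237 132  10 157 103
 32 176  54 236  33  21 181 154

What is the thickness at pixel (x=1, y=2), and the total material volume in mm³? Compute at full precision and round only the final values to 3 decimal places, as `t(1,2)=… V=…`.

t(1,2)=2.252 V=118.620

span = t_max - t_min = 2.75 - 0.7 = 2.050
L(1,2) = 62, L_eff = 62/255 = 0.243137
t(1,2) = 2.75 - 2.050·0.243137 = 2.252
Σt over all 10·8 pixels = 22463/150 ≈ 149.7533333
V = pitch²·Σt = 0.89²·22463/150 = 118.620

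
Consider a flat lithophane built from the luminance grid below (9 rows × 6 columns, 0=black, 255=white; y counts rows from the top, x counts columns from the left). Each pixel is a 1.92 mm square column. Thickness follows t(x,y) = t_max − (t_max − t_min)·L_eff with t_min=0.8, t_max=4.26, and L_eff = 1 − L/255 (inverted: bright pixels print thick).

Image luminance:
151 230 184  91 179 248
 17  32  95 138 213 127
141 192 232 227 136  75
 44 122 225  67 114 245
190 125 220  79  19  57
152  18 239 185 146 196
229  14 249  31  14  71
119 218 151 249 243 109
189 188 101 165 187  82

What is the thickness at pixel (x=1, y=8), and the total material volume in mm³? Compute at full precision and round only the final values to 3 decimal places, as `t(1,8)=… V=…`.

span = t_max - t_min = 4.26 - 0.8 = 3.460
L(1,8) = 188, L_eff = 1 - 188/255 = 0.262745 (inverted)
t(1,8) = 4.26 - 3.460·0.262745 = 3.351
Σt over all 9·6 pixels = 189328/1275 ≈ 148.4925490
V = pitch²·Σt = 1.92²·189328/1275 = 547.403

t(1,8)=3.351 V=547.403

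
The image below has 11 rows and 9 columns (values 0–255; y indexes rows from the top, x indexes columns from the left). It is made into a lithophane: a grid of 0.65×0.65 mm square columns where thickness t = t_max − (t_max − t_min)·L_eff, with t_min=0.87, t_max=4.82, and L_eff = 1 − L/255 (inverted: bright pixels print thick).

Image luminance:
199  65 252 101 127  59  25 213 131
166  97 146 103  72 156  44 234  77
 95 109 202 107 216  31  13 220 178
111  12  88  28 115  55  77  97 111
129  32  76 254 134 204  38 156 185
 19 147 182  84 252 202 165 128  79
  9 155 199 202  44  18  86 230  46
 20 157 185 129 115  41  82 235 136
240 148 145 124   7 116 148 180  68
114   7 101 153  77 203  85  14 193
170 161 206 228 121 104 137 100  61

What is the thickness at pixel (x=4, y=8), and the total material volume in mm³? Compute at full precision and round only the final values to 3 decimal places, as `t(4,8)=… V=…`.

span = t_max - t_min = 4.82 - 0.87 = 3.950
L(4,8) = 7, L_eff = 1 - 7/255 = 0.972549 (inverted)
t(4,8) = 4.82 - 3.950·0.972549 = 0.978
Σt over all 11·9 pixels = 279001/1020 ≈ 273.5303922
V = pitch²·Σt = 0.65²·279001/1020 = 115.567

t(4,8)=0.978 V=115.567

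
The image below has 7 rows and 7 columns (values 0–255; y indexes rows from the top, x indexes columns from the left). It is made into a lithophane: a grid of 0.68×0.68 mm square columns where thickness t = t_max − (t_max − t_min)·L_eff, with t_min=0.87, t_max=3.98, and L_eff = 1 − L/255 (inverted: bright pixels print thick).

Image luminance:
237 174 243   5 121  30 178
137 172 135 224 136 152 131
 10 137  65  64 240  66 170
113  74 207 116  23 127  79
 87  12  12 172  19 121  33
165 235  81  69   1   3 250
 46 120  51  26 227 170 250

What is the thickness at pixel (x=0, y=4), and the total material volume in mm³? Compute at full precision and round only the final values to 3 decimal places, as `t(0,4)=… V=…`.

t(0,4)=1.931 V=51.947

span = t_max - t_min = 3.98 - 0.87 = 3.110
L(0,4) = 87, L_eff = 1 - 87/255 = 0.658824 (inverted)
t(0,4) = 3.98 - 3.110·0.658824 = 1.931
Σt over all 7·7 pixels = 2864741/25500 ≈ 112.3427843
V = pitch²·Σt = 0.68²·2864741/25500 = 51.947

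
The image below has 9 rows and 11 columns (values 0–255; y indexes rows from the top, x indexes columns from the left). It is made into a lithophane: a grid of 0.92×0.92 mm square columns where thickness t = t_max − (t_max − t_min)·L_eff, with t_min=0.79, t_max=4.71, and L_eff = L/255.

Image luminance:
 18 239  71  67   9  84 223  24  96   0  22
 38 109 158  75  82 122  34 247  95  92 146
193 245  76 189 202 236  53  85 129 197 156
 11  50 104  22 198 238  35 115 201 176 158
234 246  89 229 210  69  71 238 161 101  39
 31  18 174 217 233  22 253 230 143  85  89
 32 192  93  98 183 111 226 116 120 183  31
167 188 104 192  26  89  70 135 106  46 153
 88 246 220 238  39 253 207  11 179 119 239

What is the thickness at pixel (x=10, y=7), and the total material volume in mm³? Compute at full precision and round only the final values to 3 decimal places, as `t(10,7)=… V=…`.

t(10,7)=2.358 V=228.097

span = t_max - t_min = 4.71 - 0.79 = 3.920
L(10,7) = 153, L_eff = 153/255 = 0.600000
t(10,7) = 4.71 - 3.920·0.600000 = 2.358
Σt over all 9·11 pixels = 6872011/25500 ≈ 269.4906275
V = pitch²·Σt = 0.92²·6872011/25500 = 228.097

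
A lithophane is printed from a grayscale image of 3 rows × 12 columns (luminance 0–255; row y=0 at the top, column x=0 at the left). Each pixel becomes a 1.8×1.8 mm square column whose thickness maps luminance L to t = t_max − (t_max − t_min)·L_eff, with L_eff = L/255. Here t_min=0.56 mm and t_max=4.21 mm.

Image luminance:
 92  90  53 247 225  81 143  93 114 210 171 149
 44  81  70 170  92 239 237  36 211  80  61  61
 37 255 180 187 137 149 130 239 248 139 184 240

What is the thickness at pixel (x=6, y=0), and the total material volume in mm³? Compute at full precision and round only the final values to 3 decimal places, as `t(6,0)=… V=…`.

span = t_max - t_min = 4.21 - 0.56 = 3.650
L(6,0) = 143, L_eff = 143/255 = 0.560784
t(6,0) = 4.21 - 3.650·0.560784 = 2.163
Σt over all 3·12 pixels = 131727/1700 ≈ 77.4864706
V = pitch²·Σt = 1.8²·131727/1700 = 251.056

t(6,0)=2.163 V=251.056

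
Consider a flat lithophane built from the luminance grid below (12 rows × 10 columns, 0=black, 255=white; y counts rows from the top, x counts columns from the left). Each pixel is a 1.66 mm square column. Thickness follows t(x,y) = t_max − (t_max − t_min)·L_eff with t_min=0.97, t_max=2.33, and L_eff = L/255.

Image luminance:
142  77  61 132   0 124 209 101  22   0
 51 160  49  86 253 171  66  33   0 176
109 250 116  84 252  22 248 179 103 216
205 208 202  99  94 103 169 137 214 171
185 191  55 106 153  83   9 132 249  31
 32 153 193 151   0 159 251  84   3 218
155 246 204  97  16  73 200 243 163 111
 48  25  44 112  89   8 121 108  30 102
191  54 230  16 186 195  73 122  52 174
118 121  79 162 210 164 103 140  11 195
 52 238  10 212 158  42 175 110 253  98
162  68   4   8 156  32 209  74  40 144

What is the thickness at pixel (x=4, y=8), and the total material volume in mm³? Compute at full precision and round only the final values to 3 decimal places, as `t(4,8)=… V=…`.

span = t_max - t_min = 2.33 - 0.97 = 1.360
L(4,8) = 186, L_eff = 186/255 = 0.729412
t(4,8) = 2.33 - 1.360·0.729412 = 1.338
Σt over all 12·10 pixels = 201.904
V = pitch²·Σt = 1.66²·201.904 = 556.367

t(4,8)=1.338 V=556.367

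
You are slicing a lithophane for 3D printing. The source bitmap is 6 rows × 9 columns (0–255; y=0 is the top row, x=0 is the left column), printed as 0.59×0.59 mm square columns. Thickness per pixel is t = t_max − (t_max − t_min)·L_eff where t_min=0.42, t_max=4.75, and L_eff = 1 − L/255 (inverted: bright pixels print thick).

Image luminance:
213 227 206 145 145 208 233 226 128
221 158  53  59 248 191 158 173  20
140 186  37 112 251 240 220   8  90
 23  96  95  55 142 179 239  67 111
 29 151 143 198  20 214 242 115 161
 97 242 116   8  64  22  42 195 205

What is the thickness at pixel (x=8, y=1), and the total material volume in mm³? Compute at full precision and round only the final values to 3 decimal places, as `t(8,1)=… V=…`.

span = t_max - t_min = 4.75 - 0.42 = 4.330
L(8,1) = 20, L_eff = 1 - 20/255 = 0.921569 (inverted)
t(8,1) = 4.75 - 4.330·0.921569 = 0.760
Σt over all 6·9 pixels = 3854851/25500 ≈ 151.1706275
V = pitch²·Σt = 0.59²·3854851/25500 = 52.622

t(8,1)=0.760 V=52.622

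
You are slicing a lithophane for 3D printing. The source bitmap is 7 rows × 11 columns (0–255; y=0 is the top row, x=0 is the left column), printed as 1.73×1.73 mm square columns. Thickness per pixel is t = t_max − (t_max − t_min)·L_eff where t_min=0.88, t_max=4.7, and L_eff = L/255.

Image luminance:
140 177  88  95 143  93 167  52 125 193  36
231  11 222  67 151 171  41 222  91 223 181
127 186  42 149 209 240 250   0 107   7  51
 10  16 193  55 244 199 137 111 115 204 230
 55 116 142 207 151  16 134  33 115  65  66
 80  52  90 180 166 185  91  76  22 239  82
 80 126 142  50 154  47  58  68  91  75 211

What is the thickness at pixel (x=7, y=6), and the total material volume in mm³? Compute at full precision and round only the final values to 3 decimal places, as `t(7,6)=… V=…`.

span = t_max - t_min = 4.7 - 0.88 = 3.820
L(7,6) = 68, L_eff = 68/255 = 0.266667
t(7,6) = 4.7 - 3.820·0.266667 = 3.681
Σt over all 7·11 pixels = 474038/2125 ≈ 223.0767059
V = pitch²·Σt = 1.73²·474038/2125 = 667.646

t(7,6)=3.681 V=667.646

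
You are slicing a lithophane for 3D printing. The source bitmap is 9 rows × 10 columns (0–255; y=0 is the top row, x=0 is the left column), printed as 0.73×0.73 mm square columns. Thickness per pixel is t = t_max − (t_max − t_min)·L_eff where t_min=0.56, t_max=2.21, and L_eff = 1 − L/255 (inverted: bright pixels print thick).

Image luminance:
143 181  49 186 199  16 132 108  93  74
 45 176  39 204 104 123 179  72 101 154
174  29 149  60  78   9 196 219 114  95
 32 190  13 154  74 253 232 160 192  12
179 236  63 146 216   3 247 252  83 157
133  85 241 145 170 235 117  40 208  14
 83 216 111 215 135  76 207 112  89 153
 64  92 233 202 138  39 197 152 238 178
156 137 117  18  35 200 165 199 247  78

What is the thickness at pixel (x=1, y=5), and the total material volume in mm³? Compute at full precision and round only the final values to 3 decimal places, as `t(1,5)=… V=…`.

span = t_max - t_min = 2.21 - 0.56 = 1.650
L(1,5) = 85, L_eff = 1 - 85/255 = 0.666667 (inverted)
t(1,5) = 2.21 - 1.650·0.666667 = 1.110
Σt over all 9·10 pixels = 43679/340 ≈ 128.4676471
V = pitch²·Σt = 0.73²·43679/340 = 68.460

t(1,5)=1.110 V=68.460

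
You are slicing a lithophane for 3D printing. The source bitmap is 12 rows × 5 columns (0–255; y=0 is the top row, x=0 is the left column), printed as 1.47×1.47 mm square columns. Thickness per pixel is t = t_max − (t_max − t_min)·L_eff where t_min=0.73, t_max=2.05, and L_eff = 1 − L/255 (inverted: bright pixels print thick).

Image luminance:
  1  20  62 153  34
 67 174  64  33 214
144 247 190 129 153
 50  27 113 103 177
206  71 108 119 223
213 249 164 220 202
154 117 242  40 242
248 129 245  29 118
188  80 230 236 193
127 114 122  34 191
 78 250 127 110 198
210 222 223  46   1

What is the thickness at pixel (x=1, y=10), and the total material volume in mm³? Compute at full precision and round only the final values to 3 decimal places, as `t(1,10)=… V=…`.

span = t_max - t_min = 2.05 - 0.73 = 1.320
L(1,10) = 250, L_eff = 1 - 250/255 = 0.019608 (inverted)
t(1,10) = 2.05 - 1.320·0.019608 = 2.024
Σt over all 12·5 pixels = 186289/2125 ≈ 87.6654118
V = pitch²·Σt = 1.47²·186289/2125 = 189.436

t(1,10)=2.024 V=189.436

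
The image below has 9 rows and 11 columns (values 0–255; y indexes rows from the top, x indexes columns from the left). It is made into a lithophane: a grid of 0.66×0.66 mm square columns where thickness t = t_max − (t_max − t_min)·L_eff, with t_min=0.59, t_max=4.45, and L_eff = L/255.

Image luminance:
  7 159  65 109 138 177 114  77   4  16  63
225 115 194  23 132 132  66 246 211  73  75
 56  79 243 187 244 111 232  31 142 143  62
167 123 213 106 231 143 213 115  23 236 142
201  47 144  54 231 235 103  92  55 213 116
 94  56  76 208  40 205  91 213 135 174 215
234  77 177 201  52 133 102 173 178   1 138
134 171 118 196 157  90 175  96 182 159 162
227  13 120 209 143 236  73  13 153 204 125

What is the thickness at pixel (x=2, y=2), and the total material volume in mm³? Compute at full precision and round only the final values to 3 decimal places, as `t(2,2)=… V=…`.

span = t_max - t_min = 4.45 - 0.59 = 3.860
L(2,2) = 243, L_eff = 243/255 = 0.952941
t(2,2) = 4.45 - 3.860·0.952941 = 0.772
Σt over all 9·11 pixels = 6106787/25500 ≈ 239.4818431
V = pitch²·Σt = 0.66²·6106787/25500 = 104.318

t(2,2)=0.772 V=104.318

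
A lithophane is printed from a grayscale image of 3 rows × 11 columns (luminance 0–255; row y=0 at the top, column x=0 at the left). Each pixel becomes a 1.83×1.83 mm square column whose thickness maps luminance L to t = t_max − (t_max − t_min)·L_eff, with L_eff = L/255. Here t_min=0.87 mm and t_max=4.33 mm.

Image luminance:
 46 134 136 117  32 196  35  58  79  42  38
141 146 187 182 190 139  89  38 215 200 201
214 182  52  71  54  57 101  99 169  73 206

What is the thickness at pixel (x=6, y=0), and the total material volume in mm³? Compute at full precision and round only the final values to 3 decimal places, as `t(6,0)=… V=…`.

span = t_max - t_min = 4.33 - 0.87 = 3.460
L(6,0) = 35, L_eff = 35/255 = 0.137255
t(6,0) = 4.33 - 3.460·0.137255 = 3.855
Σt over all 3·11 pixels = 2287721/25500 ≈ 89.7145490
V = pitch²·Σt = 1.83²·2287721/25500 = 300.445

t(6,0)=3.855 V=300.445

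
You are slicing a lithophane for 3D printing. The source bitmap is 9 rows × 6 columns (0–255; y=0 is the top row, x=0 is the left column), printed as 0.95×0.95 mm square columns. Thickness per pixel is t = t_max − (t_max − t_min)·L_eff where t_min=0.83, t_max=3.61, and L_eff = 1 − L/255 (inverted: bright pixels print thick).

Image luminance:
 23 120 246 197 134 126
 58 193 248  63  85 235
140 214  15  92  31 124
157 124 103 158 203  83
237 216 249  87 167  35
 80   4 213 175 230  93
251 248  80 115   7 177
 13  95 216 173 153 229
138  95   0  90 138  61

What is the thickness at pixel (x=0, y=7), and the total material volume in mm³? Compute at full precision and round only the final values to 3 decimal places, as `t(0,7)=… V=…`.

t(0,7)=0.972 V=111.655

span = t_max - t_min = 3.61 - 0.83 = 2.780
L(0,7) = 13, L_eff = 1 - 13/255 = 0.949020 (inverted)
t(0,7) = 3.61 - 2.780·0.949020 = 0.972
Σt over all 9·6 pixels = 788699/6375 ≈ 123.7174902
V = pitch²·Σt = 0.95²·788699/6375 = 111.655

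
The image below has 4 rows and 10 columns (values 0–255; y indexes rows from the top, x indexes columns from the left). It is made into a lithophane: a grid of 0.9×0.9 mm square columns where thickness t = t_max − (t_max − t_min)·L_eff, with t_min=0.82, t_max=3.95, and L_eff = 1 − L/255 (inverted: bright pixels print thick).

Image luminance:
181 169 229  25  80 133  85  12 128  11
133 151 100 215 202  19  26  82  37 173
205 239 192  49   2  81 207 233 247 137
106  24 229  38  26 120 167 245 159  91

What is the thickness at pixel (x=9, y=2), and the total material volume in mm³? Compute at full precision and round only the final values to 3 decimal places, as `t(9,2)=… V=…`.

span = t_max - t_min = 3.95 - 0.82 = 3.130
L(9,2) = 137, L_eff = 1 - 137/255 = 0.462745 (inverted)
t(9,2) = 3.95 - 3.130·0.462745 = 2.502
Σt over all 4·10 pixels = 599411/6375 ≈ 94.0252549
V = pitch²·Σt = 0.9²·599411/6375 = 76.160

t(9,2)=2.502 V=76.160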